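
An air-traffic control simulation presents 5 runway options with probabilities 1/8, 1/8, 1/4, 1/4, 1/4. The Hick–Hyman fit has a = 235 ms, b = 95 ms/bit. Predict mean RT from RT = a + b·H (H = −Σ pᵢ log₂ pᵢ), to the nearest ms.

449 ms

H = −Σ pᵢ log₂ pᵢ = 0.125·3 + 0.125·3 + 0.25·2 + 0.25·2 + 0.25·2 = 2.250 bits.
RT = 235 + 95 × 2.250 = 448.75 ms.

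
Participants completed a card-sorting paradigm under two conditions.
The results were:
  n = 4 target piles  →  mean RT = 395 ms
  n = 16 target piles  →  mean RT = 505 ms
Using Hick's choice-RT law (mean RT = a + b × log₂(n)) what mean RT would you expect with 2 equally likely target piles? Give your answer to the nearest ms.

340 ms

RT is linear in log₂ n, so two points fix the line:
  b = (505 − 395) / (log₂ 16 − log₂ 4) = 110 / (4 − 2) = 55 ms/bit
  a = 395 − 55 × 2 = 285 ms
Then RT(2) = 285 + 55 × log₂ 2 = 285 + 55 × 1 ≈ 340.000 ms.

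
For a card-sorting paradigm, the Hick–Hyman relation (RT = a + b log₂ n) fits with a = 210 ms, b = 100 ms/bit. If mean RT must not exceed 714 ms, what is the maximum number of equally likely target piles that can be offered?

32

100·log₂ n ≤ 714 − 210 = 504, giving log₂ n ≤ 5.0400 and n ≤ 32.900. The largest whole number is 32.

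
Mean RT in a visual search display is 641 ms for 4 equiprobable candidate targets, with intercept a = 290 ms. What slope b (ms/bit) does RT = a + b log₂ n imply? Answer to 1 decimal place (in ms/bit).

log₂(4) = 2 bits.
b = (RT − a)/log₂ n = (641 − 290) / 2 = 175.500 ms/bit.

175.5 ms/bit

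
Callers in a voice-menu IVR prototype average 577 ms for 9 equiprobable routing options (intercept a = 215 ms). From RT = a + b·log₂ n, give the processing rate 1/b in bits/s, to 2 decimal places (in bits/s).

b = (577 − 215)/log₂ 9 = 362/3.1699 = 114.198 ms per bit = 0.11420 s/bit; the reciprocal is 8.757 bits/s.

8.76 bits/s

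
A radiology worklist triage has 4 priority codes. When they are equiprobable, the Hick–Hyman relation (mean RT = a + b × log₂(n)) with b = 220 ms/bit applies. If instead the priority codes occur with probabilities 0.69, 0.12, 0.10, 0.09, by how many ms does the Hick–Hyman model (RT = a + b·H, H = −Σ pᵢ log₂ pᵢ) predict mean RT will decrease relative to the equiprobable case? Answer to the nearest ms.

The RT saving is b·ΔH. Equiprobable H₀ = log₂(4) = 2.0000 bits; with the given probabilities H = 1.3813 bits.
b·(H₀ − H) = 220 × (2.0000 − 1.3813) = 136.12 ms.

136 ms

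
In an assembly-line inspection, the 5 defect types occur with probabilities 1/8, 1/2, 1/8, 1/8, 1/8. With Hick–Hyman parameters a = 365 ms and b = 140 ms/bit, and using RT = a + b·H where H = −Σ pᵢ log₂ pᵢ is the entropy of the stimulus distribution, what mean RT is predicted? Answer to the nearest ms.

H = −Σ pᵢ log₂ pᵢ = 0.125·3 + 0.5·1 + 0.125·3 + 0.125·3 + 0.125·3 = 2.000 bits.
RT = 365 + 140 × 2.000 = 645.00 ms.

645 ms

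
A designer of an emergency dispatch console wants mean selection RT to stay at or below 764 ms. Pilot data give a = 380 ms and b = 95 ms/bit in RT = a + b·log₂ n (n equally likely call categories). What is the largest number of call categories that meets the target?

Information budget: (764 − 380)/95 = 4.0421 bits, so n ≤ 2^4.0421 = 16.474 → at most 16.

16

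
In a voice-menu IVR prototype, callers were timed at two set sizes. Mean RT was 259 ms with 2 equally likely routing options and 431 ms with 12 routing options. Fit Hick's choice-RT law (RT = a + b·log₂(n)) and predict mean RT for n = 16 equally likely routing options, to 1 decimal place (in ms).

Solve the two-equation system in a and b:
  b = (431 − 259) / (log₂ 12 − log₂ 2) = 172 / (3.5850 − 1) = 66.539 ms/bit
  a = 259 − 66.539 × 1 = 192.461 ms
Then RT(16) = 192.461 + 66.539 × log₂ 16 = 192.461 + 66.539 × 4 ≈ 458.616 ms.

458.6 ms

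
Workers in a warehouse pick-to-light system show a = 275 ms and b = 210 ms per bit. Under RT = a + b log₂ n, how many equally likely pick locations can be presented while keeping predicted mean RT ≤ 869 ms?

7

210·log₂ n ≤ 869 − 275 = 594, giving log₂ n ≤ 2.8286 and n ≤ 7.104. The largest whole number is 7.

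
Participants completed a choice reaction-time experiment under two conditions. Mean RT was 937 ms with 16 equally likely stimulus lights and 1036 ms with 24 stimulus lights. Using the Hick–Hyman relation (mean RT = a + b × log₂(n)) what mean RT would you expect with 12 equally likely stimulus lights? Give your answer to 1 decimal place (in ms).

866.8 ms

RT is linear in log₂ n, so two points fix the line:
  b = (1036 − 937) / (log₂ 24 − log₂ 16) = 99 / (4.5850 − 4) = 169.242 ms/bit
  a = 937 − 169.242 × 4 = 260.034 ms
Then RT(12) = 260.034 + 169.242 × log₂ 12 = 260.034 + 169.242 × 3.5850 ≈ 866.758 ms.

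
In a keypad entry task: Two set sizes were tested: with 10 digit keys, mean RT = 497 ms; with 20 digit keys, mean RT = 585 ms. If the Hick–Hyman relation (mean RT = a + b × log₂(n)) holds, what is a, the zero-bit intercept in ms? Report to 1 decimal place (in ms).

204.7 ms

b = (RT₂ − RT₁)/(log₂ n₂ − log₂ n₁) = (585 − 497)/(4.3219 − 3.3219) = 88.000 ms/bit.
Intercept: a = 497 − 88.000·log₂(10) = 204.670 ms.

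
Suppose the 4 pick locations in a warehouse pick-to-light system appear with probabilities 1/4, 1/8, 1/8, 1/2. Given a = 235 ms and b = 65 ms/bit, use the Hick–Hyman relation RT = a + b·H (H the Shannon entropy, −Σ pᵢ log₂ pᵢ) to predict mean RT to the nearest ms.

Each term −pᵢ log₂ pᵢ: 0.25·2 + 0.125·3 + 0.125·3 + 0.5·1; summed, H = 1.750 bits.
Mean RT = a + bH = 235 + 65·1.750 = 348.75 ms.

349 ms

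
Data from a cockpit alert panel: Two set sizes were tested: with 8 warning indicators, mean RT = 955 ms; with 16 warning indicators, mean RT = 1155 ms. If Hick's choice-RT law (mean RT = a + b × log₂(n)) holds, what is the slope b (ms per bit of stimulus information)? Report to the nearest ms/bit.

200 ms/bit

The slope on a log₂ axis is (1155 − 955) / (4 − 3) = 200 ms/bit.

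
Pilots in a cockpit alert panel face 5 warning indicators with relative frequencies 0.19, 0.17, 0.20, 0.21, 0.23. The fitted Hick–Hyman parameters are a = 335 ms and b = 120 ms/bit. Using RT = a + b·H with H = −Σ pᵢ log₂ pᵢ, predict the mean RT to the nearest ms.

Entropy contributions −pᵢ log₂ pᵢ: 0.4552, 0.4346, 0.4644, 0.4728, 0.4877; sum H = 2.3147 bits.
RT = a + bH = 335 + 120·2.3147 = 612.76 ms.

613 ms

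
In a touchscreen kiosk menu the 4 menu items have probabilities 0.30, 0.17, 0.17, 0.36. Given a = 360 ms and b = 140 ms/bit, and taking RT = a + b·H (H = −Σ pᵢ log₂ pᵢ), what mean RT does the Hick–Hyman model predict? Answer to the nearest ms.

Entropy contributions −pᵢ log₂ pᵢ: 0.5211, 0.4346, 0.4346, 0.5306; sum H = 1.9209 bits.
RT = a + bH = 360 + 140·1.9209 = 628.92 ms.

629 ms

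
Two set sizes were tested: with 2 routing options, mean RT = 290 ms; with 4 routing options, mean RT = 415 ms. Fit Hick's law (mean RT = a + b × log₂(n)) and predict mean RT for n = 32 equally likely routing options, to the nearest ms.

Solve the two-equation system in a and b:
  b = (415 − 290) / (log₂ 4 − log₂ 2) = 125 / (2 − 1) = 125 ms/bit
  a = 290 − 125 × 1 = 165 ms
Then RT(32) = 165 + 125 × log₂ 32 = 165 + 125 × 5 ≈ 790.000 ms.

790 ms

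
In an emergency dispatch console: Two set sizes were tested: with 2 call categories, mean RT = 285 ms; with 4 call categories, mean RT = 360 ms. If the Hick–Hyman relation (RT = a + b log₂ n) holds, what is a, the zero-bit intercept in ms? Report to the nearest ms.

210 ms

b = (RT₂ − RT₁)/(log₂ n₂ − log₂ n₁) = (360 − 285)/(2 − 1) = 75 ms/bit.
a = RT₁ − b·log₂ n₁ = 285 − 75 × 1 = 210.000 ms.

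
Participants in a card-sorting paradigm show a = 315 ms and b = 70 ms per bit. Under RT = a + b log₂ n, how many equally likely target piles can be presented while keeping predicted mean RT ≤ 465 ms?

4

Set 315 + 70·log₂ n ≤ 465 → log₂ n ≤ (465 − 315)/70 = 2.1429.
So n ≤ 2^2.1429 = 4.416; the largest integer n is 4.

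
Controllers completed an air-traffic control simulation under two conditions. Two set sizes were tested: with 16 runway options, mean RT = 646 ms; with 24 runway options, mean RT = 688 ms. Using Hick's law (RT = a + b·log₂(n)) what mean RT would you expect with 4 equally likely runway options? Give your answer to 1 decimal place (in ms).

With log₂ n on the abscissa the relation is linear; from the two conditions:
  b = (688 − 646) / (log₂ 24 − log₂ 16) = 42 / (4.5850 − 4) = 71.799 ms/bit
  a = 646 − 71.799 × 4 = 358.802 ms
Then RT(4) = 358.802 + 71.799 × log₂ 4 = 358.802 + 71.799 × 2 ≈ 502.401 ms.

502.4 ms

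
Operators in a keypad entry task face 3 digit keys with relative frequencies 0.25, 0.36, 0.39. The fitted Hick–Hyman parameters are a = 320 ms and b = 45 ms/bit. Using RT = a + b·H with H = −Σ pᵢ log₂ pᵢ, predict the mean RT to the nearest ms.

390 ms

H = 0.25·log₂(1/0.25) + 0.36·log₂(1/0.36) + 0.39·log₂(1/0.39) = 1.5604 bits.
RT = 320 + 45 × 1.5604 = 390.22 ms.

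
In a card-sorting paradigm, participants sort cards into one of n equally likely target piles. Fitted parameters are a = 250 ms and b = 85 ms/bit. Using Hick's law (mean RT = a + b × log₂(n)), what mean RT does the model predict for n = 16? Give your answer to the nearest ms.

590 ms

log₂(16) = 4 bits, so RT = 250 + 85 × 4 ≈ 590.000 ms.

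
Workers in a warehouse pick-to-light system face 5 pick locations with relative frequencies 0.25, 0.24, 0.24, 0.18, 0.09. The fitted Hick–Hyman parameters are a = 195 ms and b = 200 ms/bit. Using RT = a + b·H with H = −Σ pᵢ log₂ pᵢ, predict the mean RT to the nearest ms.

644 ms

H = 0.25·log₂(1/0.25) + 0.24·log₂(1/0.24) + 0.24·log₂(1/0.24) + 0.18·log₂(1/0.18) + 0.09·log₂(1/0.09) = 2.2462 bits.
RT = 195 + 200 × 2.2462 = 644.25 ms.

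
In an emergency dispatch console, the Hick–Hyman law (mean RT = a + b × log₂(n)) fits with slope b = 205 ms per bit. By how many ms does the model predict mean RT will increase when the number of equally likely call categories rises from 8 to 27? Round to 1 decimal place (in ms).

ΔRT = (a + b log₂ n₂) − (a + b log₂ n₁) = b·(log₂ n₂ − log₂ n₁).
log₂(27) − log₂(8) = 4.7549 − 3 = 1.7549.
ΔRT = 205 × 1.7549 = 359.752 ms.

359.8 ms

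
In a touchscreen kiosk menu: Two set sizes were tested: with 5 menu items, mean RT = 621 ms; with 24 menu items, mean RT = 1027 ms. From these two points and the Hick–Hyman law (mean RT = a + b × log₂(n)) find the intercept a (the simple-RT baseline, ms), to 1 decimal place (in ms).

204.4 ms

The slope on a log₂ axis is (1027 − 621) / (4.5850 − 2.3219) = 179.405 ms/bit.
a = RT₁ − b·log₂ n₁ = 621 − 179.405 × 2.3219 = 204.434 ms.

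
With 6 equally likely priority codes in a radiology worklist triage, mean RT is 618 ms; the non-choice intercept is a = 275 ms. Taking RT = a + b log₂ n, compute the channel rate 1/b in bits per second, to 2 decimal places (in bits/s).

b = (618 − 275)/log₂ 6 = 343/2.5850 = 132.691 ms per bit = 0.13269 s/bit; the reciprocal is 7.536 bits/s.

7.54 bits/s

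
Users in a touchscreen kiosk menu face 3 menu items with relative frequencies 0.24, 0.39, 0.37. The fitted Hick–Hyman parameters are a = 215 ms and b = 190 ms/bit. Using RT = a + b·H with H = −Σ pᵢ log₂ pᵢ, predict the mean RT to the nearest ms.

510 ms

H = 0.24·log₂(1/0.24) + 0.39·log₂(1/0.39) + 0.37·log₂(1/0.37) = 1.5547 bits.
RT = 215 + 190 × 1.5547 = 510.39 ms.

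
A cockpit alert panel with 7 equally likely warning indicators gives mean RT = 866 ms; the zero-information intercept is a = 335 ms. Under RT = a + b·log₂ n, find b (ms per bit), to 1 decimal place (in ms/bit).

b = (866 − 335) / log₂(7) = 531 / 2.8074 = 189.146 ms/bit.

189.1 ms/bit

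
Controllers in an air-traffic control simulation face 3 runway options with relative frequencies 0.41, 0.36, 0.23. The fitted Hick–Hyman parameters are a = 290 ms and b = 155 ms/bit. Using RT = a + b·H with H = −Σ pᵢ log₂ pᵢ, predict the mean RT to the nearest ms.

530 ms

Entropy contributions −pᵢ log₂ pᵢ: 0.5274, 0.5306, 0.4877; sum H = 1.5457 bits.
RT = a + bH = 290 + 155·1.5457 = 529.58 ms.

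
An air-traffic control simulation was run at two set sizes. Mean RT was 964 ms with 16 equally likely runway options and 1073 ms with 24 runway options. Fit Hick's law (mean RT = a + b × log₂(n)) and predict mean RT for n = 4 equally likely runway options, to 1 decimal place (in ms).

591.3 ms

Fit slope and intercept:
  b = (1073 − 964) / (log₂ 24 − log₂ 16) = 109 / (4.5850 − 4) = 186.337 ms/bit
  a = 964 − 186.337 × 4 = 218.653 ms
Then RT(4) = 218.653 + 186.337 × log₂ 4 = 218.653 + 186.337 × 2 ≈ 591.327 ms.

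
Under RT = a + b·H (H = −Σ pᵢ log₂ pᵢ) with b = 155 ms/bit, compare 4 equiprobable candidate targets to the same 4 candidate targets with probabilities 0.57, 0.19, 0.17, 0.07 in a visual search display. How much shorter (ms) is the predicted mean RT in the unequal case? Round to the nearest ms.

The RT saving is b·ΔH. Equiprobable H₀ = log₂(4) = 2.0000 bits; with the given probabilities H = 1.6206 bits.
b·(H₀ − H) = 155 × (2.0000 − 1.6206) = 58.80 ms.

59 ms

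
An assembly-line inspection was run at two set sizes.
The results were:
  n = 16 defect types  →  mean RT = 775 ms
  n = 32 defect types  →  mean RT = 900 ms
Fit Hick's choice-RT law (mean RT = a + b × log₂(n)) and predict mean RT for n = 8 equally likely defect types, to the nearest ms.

Solve the two-equation system in a and b:
  b = (900 − 775) / (log₂ 32 − log₂ 16) = 125 / (5 − 4) = 125 ms/bit
  a = 775 − 125 × 4 = 275 ms
Then RT(8) = 275 + 125 × log₂ 8 = 275 + 125 × 3 ≈ 650.000 ms.

650 ms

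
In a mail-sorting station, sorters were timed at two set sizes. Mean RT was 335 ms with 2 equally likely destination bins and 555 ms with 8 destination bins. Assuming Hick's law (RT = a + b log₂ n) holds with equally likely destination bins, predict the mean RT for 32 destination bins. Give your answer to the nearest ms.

Fit slope and intercept:
  b = (555 − 335) / (log₂ 8 − log₂ 2) = 220 / (3 − 1) = 110 ms/bit
  a = 335 − 110 × 1 = 225 ms
Then RT(32) = 225 + 110 × log₂ 32 = 225 + 110 × 5 ≈ 775.000 ms.

775 ms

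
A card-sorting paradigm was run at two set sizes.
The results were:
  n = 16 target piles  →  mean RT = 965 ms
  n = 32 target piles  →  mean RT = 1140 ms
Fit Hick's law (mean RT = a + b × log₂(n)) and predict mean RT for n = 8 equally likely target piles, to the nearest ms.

RT is linear in log₂ n, so two points fix the line:
  b = (1140 − 965) / (log₂ 32 − log₂ 16) = 175 / (5 − 4) = 175 ms/bit
  a = 965 − 175 × 4 = 265 ms
Then RT(8) = 265 + 175 × log₂ 8 = 265 + 175 × 3 ≈ 790.000 ms.

790 ms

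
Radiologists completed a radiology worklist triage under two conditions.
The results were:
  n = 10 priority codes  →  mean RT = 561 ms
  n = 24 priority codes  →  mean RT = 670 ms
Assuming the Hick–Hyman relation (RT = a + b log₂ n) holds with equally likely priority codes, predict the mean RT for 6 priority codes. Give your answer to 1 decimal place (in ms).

497.4 ms

Fit slope and intercept:
  b = (670 − 561) / (log₂ 24 − log₂ 10) = 109 / (4.5850 − 3.3219) = 86.300 ms/bit
  a = 561 − 86.300 × 3.3219 = 274.317 ms
Then RT(6) = 274.317 + 86.300 × log₂ 6 = 274.317 + 86.300 × 2.5850 ≈ 497.400 ms.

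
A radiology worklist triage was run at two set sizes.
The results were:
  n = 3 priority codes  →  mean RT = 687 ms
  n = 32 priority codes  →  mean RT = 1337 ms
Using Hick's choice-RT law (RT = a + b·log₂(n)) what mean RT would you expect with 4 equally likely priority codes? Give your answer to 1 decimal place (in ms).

766.0 ms

With log₂ n on the abscissa the relation is linear; from the two conditions:
  b = (1337 − 687) / (log₂ 32 − log₂ 3) = 650 / (5 − 1.5850) = 190.335 ms/bit
  a = 687 − 190.335 × 1.5850 = 385.327 ms
Then RT(4) = 385.327 + 190.335 × log₂ 4 = 385.327 + 190.335 × 2 ≈ 765.996 ms.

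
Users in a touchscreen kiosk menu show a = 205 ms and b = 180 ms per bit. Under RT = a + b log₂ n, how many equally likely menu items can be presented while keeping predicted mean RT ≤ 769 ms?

180·log₂ n ≤ 769 − 205 = 564, giving log₂ n ≤ 3.1333 and n ≤ 8.775. The largest whole number is 8.

8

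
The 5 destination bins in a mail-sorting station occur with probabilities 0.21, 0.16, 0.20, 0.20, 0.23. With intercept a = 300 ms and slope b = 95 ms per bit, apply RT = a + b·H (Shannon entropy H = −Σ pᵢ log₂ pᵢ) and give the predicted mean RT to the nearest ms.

520 ms

H = 0.21·log₂(1/0.21) + 0.16·log₂(1/0.16) + 0.20·log₂(1/0.20) + 0.20·log₂(1/0.20) + 0.23·log₂(1/0.23) = 2.3123 bits.
RT = 300 + 95 × 2.3123 = 519.67 ms.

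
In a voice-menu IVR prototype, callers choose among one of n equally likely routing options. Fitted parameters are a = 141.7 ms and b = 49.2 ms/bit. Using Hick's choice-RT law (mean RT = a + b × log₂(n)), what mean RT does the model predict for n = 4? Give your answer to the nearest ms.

log₂(4) = 2 bits, so RT = 141.7 + 49.2 × 2 ≈ 240.100 ms.

240 ms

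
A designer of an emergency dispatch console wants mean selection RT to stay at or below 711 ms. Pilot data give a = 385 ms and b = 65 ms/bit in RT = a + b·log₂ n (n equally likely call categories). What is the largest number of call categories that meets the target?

32

65·log₂ n ≤ 711 − 385 = 326, giving log₂ n ≤ 5.0154 and n ≤ 32.343. The largest whole number is 32.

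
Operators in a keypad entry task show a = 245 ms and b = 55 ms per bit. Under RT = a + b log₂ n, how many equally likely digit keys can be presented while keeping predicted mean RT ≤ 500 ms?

Set 245 + 55·log₂ n ≤ 500 → log₂ n ≤ (500 − 245)/55 = 4.6364.
So n ≤ 2^4.6364 = 24.871; the largest integer n is 24.

24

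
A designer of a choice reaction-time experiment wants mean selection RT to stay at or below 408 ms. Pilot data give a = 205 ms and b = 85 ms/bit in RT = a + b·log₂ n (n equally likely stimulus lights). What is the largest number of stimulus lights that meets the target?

5

Information budget: (408 − 205)/85 = 2.3882 bits, so n ≤ 2^2.3882 = 5.235 → at most 5.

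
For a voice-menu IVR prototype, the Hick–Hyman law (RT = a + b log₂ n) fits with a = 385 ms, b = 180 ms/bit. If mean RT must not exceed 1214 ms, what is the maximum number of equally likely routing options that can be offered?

Information budget: (1214 − 385)/180 = 4.6056 bits, so n ≤ 2^4.6056 = 24.345 → at most 24.

24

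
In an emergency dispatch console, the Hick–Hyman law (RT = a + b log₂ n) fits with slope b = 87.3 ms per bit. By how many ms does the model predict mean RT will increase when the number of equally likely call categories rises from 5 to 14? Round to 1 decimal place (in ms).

129.7 ms

Only the slope matters, since a is common to both: ΔRT = b·log₂(n₂/n₁).
log₂(14) − log₂(5) = 3.8074 − 2.3219 = 1.4854.
ΔRT = 87.3 × 1.4854 = 129.678 ms.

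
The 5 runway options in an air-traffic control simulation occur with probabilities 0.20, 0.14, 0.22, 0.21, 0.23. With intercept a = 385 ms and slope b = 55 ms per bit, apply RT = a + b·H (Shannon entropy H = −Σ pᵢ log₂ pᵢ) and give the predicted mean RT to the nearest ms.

512 ms

Entropy contributions −pᵢ log₂ pᵢ: 0.4644, 0.3971, 0.4806, 0.4728, 0.4877; sum H = 2.3026 bits.
RT = a + bH = 385 + 55·2.3026 = 511.64 ms.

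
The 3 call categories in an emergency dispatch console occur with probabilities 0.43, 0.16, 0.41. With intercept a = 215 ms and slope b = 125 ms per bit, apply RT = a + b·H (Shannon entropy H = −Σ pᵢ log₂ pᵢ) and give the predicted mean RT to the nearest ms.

Entropy contributions −pᵢ log₂ pᵢ: 0.5236, 0.4230, 0.5274; sum H = 1.4740 bits.
RT = a + bH = 215 + 125·1.4740 = 399.25 ms.

399 ms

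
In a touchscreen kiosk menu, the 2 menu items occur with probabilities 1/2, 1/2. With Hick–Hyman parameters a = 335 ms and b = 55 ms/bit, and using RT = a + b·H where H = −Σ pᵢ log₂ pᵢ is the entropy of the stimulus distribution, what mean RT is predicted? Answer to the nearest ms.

390 ms

Each term −pᵢ log₂ pᵢ: 0.5·1 + 0.5·1; summed, H = 1.000 bits.
Mean RT = a + bH = 335 + 55·1.000 = 390.00 ms.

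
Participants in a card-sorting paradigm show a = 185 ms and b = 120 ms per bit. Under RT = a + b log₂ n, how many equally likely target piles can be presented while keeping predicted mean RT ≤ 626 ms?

Information budget: (626 − 185)/120 = 3.6750 bits, so n ≤ 2^3.6750 = 12.773 → at most 12.

12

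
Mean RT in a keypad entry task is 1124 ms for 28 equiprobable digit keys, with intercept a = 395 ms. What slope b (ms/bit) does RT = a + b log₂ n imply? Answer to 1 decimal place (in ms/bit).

151.6 ms/bit

28 alternatives carry log₂ 28 = 4.8074 bits; the choice cost is 1124 − 395 = 729 ms, so b = 729/4.8074 = 151.643 ms/bit.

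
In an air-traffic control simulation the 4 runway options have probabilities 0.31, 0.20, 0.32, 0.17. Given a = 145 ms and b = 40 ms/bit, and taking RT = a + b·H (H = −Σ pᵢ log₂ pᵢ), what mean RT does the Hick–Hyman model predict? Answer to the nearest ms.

223 ms

H = 0.31·log₂(1/0.31) + 0.20·log₂(1/0.20) + 0.32·log₂(1/0.32) + 0.17·log₂(1/0.17) = 1.9488 bits.
RT = 145 + 40 × 1.9488 = 222.95 ms.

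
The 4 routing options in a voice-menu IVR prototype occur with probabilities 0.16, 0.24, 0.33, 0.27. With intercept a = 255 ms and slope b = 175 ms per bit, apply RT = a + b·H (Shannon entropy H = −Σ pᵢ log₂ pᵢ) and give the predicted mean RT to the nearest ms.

597 ms

H = 0.16·log₂(1/0.16) + 0.24·log₂(1/0.24) + 0.33·log₂(1/0.33) + 0.27·log₂(1/0.27) = 1.9550 bits.
RT = 255 + 175 × 1.9550 = 597.12 ms.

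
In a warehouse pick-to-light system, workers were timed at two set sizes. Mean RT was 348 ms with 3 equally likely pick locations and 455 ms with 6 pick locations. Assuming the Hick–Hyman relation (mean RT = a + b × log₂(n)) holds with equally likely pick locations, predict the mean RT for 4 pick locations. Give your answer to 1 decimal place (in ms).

With log₂ n on the abscissa the relation is linear; from the two conditions:
  b = (455 − 348) / (log₂ 6 − log₂ 3) = 107 / (2.5850 − 1.5850) = 107.000 ms/bit
  a = 348 − 107.000 × 1.5850 = 178.409 ms
Then RT(4) = 178.409 + 107.000 × log₂ 4 = 178.409 + 107.000 × 2 ≈ 392.409 ms.

392.4 ms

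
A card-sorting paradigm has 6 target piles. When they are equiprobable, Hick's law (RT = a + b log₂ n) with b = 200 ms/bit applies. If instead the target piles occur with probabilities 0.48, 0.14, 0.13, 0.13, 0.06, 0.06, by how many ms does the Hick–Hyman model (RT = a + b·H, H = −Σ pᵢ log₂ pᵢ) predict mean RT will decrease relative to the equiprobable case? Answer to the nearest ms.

85 ms

The RT saving is b·ΔH. Equiprobable H₀ = log₂(6) = 2.5850 bits; with the given probabilities H = 2.1577 bits.
b·(H₀ − H) = 200 × (2.5850 − 2.1577) = 85.45 ms.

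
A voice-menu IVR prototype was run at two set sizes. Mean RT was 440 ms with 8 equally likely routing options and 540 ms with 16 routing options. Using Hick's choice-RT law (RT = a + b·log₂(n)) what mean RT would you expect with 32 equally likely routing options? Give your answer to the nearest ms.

Fit slope and intercept:
  b = (540 − 440) / (log₂ 16 − log₂ 8) = 100 / (4 − 3) = 100 ms/bit
  a = 440 − 100 × 3 = 140 ms
Then RT(32) = 140 + 100 × log₂ 32 = 140 + 100 × 5 ≈ 640.000 ms.

640 ms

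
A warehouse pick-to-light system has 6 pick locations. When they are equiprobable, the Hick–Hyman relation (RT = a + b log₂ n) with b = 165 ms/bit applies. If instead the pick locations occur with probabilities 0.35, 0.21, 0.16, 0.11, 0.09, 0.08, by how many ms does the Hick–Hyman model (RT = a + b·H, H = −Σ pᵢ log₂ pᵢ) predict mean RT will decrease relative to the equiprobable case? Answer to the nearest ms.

34 ms

Equiprobable entropy H₀ = log₂ 6 = 2.5850 bits.
Skewed entropy H = −Σ pᵢ log₂ pᵢ = 2.3804 bits.
ΔRT = b·(H₀ − H) = 165 × 0.2046 = 33.75 ms.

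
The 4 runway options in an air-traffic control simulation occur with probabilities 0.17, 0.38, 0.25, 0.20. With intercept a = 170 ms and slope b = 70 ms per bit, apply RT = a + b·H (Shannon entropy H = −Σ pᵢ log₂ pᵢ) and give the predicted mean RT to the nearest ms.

Entropy contributions −pᵢ log₂ pᵢ: 0.4346, 0.5305, 0.5000, 0.4644; sum H = 1.9294 bits.
RT = a + bH = 170 + 70·1.9294 = 305.06 ms.

305 ms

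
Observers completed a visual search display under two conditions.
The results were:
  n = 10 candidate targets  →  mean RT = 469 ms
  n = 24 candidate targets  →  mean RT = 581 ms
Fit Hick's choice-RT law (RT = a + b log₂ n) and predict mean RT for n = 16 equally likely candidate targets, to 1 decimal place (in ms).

529.1 ms

Fit slope and intercept:
  b = (581 − 469) / (log₂ 24 − log₂ 10) = 112 / (4.5850 − 3.3219) = 88.675 ms/bit
  a = 469 − 88.675 × 3.3219 = 174.427 ms
Then RT(16) = 174.427 + 88.675 × log₂ 16 = 174.427 + 88.675 × 4 ≈ 529.128 ms.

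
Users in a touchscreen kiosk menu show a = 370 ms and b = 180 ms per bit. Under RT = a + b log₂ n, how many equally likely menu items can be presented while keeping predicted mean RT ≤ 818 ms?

180·log₂ n ≤ 818 − 370 = 448, giving log₂ n ≤ 2.4889 and n ≤ 5.613. The largest whole number is 5.

5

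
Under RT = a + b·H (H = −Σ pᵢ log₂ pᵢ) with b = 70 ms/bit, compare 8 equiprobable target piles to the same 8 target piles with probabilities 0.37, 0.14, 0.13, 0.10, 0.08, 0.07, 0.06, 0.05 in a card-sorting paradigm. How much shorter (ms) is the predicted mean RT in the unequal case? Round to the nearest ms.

The RT saving is b·ΔH. Equiprobable H₀ = log₂(8) = 3.0000 bits; with the given probabilities H = 2.6624 bits.
b·(H₀ − H) = 70 × (3.0000 − 2.6624) = 23.63 ms.

24 ms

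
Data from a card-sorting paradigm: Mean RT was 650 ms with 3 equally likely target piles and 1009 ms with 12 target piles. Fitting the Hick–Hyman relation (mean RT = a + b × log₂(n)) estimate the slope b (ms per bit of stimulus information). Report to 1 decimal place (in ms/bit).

179.5 ms/bit

The slope on a log₂ axis is (1009 − 650) / (3.5850 − 1.5850) = 179.500 ms/bit.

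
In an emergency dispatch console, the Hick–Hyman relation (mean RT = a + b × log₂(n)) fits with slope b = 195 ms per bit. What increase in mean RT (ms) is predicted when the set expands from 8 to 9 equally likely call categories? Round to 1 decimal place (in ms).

33.1 ms

ΔRT = (a + b log₂ n₂) − (a + b log₂ n₁) = b·(log₂ n₂ − log₂ n₁).
log₂(9) − log₂(8) = 3.1699 − 3 = 0.1699.
ΔRT = 195 × 0.1699 = 33.135 ms.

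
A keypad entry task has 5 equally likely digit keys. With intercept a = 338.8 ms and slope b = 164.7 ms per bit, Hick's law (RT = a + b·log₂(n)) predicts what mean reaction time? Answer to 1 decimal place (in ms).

log₂(5) = 2.3219 bits, so RT = 338.8 + 164.7 × 2.3219 ≈ 721.222 ms.

721.2 ms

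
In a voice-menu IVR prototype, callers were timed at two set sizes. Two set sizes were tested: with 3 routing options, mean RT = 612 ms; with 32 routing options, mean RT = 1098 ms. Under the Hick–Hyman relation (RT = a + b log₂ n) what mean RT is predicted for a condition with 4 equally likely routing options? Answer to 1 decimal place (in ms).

Solve the two-equation system in a and b:
  b = (1098 − 612) / (log₂ 32 − log₂ 3) = 486 / (5 − 1.5850) = 142.312 ms/bit
  a = 612 − 142.312 × 1.5850 = 386.441 ms
Then RT(4) = 386.441 + 142.312 × log₂ 4 = 386.441 + 142.312 × 2 ≈ 671.065 ms.

671.1 ms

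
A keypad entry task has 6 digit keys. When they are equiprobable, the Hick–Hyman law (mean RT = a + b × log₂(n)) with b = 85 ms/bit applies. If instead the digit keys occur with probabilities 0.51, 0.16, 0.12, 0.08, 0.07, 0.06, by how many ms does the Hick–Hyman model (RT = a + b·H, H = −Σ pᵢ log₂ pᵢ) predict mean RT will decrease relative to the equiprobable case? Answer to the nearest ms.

42 ms

The RT saving is b·ΔH. Equiprobable H₀ = log₂(6) = 2.5850 bits; with the given probabilities H = 2.0891 bits.
b·(H₀ − H) = 85 × (2.5850 − 2.0891) = 42.15 ms.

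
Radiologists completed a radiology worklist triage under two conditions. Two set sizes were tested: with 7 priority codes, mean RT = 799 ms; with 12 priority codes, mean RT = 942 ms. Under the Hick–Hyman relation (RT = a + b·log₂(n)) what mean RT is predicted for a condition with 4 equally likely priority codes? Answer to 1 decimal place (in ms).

Fit slope and intercept:
  b = (942 − 799) / (log₂ 12 − log₂ 7) = 143 / (3.5850 − 2.8074) = 183.897 ms/bit
  a = 799 − 183.897 × 2.8074 = 282.735 ms
Then RT(4) = 282.735 + 183.897 × log₂ 4 = 282.735 + 183.897 × 2 ≈ 650.530 ms.

650.5 ms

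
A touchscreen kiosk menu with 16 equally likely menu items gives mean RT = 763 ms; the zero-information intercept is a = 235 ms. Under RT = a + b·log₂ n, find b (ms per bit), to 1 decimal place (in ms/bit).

132.0 ms/bit

log₂(16) = 4 bits.
b = (RT − a)/log₂ n = (763 − 235) / 4 = 132.000 ms/bit.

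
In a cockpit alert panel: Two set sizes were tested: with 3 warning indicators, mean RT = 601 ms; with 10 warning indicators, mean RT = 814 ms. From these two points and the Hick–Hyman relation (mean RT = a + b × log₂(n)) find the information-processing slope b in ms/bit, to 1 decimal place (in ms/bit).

The slope on a log₂ axis is (814 − 601) / (3.3219 − 1.5850) = 122.628 ms/bit.

122.6 ms/bit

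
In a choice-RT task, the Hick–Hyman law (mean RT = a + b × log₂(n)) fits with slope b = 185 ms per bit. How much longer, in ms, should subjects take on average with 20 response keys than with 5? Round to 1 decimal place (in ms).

Only the slope matters, since a is common to both: ΔRT = b·log₂(n₂/n₁).
log₂(20) − log₂(5) = log₂(20/5) = log₂(4) = 2.
ΔRT = 185 × 2.0000 = 370.000 ms.

370.0 ms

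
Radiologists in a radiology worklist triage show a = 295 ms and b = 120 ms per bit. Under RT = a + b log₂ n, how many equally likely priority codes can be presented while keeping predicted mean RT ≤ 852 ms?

Set 295 + 120·log₂ n ≤ 852 → log₂ n ≤ (852 − 295)/120 = 4.6417.
So n ≤ 2^4.6417 = 24.962; the largest integer n is 24.

24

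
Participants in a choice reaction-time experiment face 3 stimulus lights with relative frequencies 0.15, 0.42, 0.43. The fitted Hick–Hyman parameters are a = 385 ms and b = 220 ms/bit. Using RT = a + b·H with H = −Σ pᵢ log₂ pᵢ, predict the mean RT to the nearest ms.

706 ms

H = 0.15·log₂(1/0.15) + 0.42·log₂(1/0.42) + 0.43·log₂(1/0.43) = 1.4598 bits.
RT = 385 + 220 × 1.4598 = 706.15 ms.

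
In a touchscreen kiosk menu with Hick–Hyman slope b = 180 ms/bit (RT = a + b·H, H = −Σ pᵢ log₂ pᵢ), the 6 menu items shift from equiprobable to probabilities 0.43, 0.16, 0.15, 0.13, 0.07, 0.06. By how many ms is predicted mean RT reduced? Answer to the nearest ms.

60 ms

Equiprobable entropy H₀ = log₂ 6 = 2.5850 bits.
Skewed entropy H = −Σ pᵢ log₂ pᵢ = 2.2519 bits.
ΔRT = b·(H₀ − H) = 180 × 0.3331 = 59.96 ms.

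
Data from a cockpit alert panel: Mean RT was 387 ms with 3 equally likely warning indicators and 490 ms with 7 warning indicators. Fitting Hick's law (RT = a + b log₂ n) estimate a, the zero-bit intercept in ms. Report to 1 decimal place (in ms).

253.4 ms

The slope on a log₂ axis is (490 − 387) / (2.8074 − 1.5850) = 84.261 ms/bit.
a = RT₁ − b·log₂ n₁ = 387 − 84.261 × 1.5850 = 253.449 ms.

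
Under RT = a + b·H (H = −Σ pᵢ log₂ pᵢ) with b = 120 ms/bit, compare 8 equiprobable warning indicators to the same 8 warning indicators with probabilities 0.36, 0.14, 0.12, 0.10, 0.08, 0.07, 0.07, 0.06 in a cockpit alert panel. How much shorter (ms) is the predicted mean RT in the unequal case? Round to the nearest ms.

36 ms

The RT saving is b·ΔH. Equiprobable H₀ = log₂(8) = 3.0000 bits; with the given probabilities H = 2.6991 bits.
b·(H₀ − H) = 120 × (3.0000 − 2.6991) = 36.10 ms.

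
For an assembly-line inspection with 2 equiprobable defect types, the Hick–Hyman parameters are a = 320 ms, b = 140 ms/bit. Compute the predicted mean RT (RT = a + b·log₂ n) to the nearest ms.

460 ms

log₂(2) = 1 bits, so RT = 320 + 140 × 1 ≈ 460.000 ms.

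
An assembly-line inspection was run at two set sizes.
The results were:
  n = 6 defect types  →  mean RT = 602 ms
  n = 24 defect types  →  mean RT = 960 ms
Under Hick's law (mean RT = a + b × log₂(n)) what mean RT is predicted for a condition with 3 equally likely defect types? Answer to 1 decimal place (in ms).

Solve the two-equation system in a and b:
  b = (960 − 602) / (log₂ 24 − log₂ 6) = 358 / (4.5850 − 2.5850) = 179.000 ms/bit
  a = 602 − 179.000 × 2.5850 = 139.292 ms
Then RT(3) = 139.292 + 179.000 × log₂ 3 = 139.292 + 179.000 × 1.5850 ≈ 423.000 ms.

423.0 ms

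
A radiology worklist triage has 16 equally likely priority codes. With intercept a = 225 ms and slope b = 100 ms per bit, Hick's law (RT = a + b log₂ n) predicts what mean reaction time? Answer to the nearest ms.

625 ms

log₂(16) = 4 bits, so RT = 225 + 100 × 4 ≈ 625.000 ms.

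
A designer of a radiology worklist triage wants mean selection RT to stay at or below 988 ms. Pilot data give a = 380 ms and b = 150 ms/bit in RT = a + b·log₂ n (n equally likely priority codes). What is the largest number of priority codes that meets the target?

16

Set 380 + 150·log₂ n ≤ 988 → log₂ n ≤ (988 − 380)/150 = 4.0533.
So n ≤ 2^4.0533 = 16.603; the largest integer n is 16.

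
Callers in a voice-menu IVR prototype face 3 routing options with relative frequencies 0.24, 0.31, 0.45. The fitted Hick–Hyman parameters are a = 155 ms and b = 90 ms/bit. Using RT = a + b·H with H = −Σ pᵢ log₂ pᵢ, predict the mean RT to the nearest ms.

293 ms

Entropy contributions −pᵢ log₂ pᵢ: 0.4941, 0.5238, 0.5184; sum H = 1.5363 bits.
RT = a + bH = 155 + 90·1.5363 = 293.27 ms.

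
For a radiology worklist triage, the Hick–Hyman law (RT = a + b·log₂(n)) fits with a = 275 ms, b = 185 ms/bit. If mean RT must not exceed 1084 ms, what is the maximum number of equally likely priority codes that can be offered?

Information budget: (1084 − 275)/185 = 4.3730 bits, so n ≤ 2^4.3730 = 20.720 → at most 20.

20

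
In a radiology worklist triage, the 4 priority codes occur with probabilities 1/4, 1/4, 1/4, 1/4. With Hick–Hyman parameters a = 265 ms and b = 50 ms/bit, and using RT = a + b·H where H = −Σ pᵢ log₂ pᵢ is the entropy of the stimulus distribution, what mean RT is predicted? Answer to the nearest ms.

H = −Σ pᵢ log₂ pᵢ = 0.25·2 + 0.25·2 + 0.25·2 + 0.25·2 = 2.000 bits.
RT = 265 + 50 × 2.000 = 365.00 ms.

365 ms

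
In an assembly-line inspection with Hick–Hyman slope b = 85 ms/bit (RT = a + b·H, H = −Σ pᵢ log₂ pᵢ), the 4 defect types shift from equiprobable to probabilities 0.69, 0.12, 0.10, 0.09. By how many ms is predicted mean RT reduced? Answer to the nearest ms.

53 ms

The RT saving is b·ΔH. Equiprobable H₀ = log₂(4) = 2.0000 bits; with the given probabilities H = 1.3813 bits.
b·(H₀ − H) = 85 × (2.0000 − 1.3813) = 52.59 ms.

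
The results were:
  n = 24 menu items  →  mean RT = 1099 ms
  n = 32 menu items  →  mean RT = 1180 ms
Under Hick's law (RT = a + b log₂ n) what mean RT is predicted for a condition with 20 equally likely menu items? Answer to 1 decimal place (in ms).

Solve the two-equation system in a and b:
  b = (1180 − 1099) / (log₂ 32 − log₂ 24) = 81 / (5 − 4.5850) = 195.163 ms/bit
  a = 1099 − 195.163 × 4.5850 = 204.185 ms
Then RT(20) = 204.185 + 195.163 × log₂ 20 = 204.185 + 195.163 × 4.3219 ≈ 1047.665 ms.

1047.7 ms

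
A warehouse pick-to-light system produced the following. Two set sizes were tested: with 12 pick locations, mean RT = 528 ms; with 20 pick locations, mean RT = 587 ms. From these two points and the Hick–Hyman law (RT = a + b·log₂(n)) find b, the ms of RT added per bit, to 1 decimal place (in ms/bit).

80.1 ms/bit

b = (RT₂ − RT₁)/(log₂ n₂ − log₂ n₁) = (587 − 528)/(4.3219 − 3.5850) = 80.058 ms/bit.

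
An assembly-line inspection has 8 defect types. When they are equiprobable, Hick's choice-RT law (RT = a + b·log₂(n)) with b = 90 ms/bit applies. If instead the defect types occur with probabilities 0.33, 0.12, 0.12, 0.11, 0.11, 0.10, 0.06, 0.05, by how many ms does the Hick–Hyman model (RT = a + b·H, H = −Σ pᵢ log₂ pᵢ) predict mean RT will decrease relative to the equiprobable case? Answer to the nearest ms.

22 ms

Equiprobable entropy H₀ = log₂ 8 = 3.0000 bits.
Skewed entropy H = −Σ pᵢ log₂ pᵢ = 2.7544 bits.
ΔRT = b·(H₀ − H) = 90 × 0.2456 = 22.11 ms.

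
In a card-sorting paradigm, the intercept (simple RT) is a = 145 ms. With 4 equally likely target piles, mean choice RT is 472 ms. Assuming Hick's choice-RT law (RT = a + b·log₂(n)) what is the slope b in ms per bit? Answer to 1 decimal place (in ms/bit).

163.5 ms/bit

log₂(4) = 2 bits.
b = (RT − a)/log₂ n = (472 − 145) / 2 = 163.500 ms/bit.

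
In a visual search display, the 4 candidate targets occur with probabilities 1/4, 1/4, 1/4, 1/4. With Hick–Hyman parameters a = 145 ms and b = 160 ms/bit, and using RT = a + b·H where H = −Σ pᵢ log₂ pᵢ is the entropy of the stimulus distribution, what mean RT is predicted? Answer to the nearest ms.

465 ms

Each term −pᵢ log₂ pᵢ: 0.25·2 + 0.25·2 + 0.25·2 + 0.25·2; summed, H = 2.000 bits.
Mean RT = a + bH = 145 + 160·2.000 = 465.00 ms.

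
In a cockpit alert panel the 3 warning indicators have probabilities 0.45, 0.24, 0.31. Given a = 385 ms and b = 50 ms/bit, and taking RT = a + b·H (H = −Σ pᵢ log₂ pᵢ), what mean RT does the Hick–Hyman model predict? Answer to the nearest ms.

462 ms

H = 0.45·log₂(1/0.45) + 0.24·log₂(1/0.24) + 0.31·log₂(1/0.31) = 1.5363 bits.
RT = 385 + 50 × 1.5363 = 461.82 ms.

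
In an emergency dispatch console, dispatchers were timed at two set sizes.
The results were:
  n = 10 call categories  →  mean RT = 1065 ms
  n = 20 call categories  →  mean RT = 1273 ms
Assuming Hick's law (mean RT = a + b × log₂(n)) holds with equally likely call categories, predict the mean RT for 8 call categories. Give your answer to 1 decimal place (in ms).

RT is linear in log₂ n, so two points fix the line:
  b = (1273 − 1065) / (log₂ 20 − log₂ 10) = 208 / (4.3219 − 3.3219) = 208.000 ms/bit
  a = 1065 − 208.000 × 3.3219 = 374.039 ms
Then RT(8) = 374.039 + 208.000 × log₂ 8 = 374.039 + 208.000 × 3 ≈ 998.039 ms.

998.0 ms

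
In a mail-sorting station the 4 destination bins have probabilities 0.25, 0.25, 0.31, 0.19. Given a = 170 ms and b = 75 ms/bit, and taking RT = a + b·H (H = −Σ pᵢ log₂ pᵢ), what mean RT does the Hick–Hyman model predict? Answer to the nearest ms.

H = 0.25·log₂(1/0.25) + 0.25·log₂(1/0.25) + 0.31·log₂(1/0.31) + 0.19·log₂(1/0.19) = 1.9790 bits.
RT = 170 + 75 × 1.9790 = 318.43 ms.

318 ms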